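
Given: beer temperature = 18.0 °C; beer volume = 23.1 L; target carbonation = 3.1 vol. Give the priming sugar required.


residual = 14.695·(0.01821 + 0.09011·e^(−0.04·T));  sugar = (target − residual)·4.0·V
residual = 14.695·(0.01821 + 0.09011·e^(−0.04·18.0)) = 0.9121
sugar = (3.1 − 0.9121)·4.0·23.1

202.1585 g


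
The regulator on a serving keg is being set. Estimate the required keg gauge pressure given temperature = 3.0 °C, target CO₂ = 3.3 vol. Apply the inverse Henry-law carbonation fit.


psi = vols/(0.01821 + 0.09011·e^(−0.04·T)) − 14.695
psi = 3.3/(0.01821 + 0.09011·e^(−0.04·3.0)) − 14.695

18.9337 psi


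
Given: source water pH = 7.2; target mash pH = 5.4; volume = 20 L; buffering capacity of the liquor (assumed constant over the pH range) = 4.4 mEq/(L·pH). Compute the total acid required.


acid = buffering capacity · (pH_source − pH_target) · V
acid = 4.4 · (7.2 − 5.4) · 20

158.4000 mEq


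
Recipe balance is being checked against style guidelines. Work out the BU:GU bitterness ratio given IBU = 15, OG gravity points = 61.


BU:GU = IBU / OG_points
BU:GU = 15 / 61

0.2459


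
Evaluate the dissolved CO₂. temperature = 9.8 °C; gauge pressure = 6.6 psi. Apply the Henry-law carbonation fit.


vols = (P + 14.695)·(0.01821 + 0.09011·e^(−0.04·T))
vols = (6.6 + 14.695)·(0.01821 + 0.09011·e^(−0.04·9.8))

1.6844 volumes


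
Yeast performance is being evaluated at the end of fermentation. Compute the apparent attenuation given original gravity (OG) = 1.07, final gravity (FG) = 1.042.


AA = (OG − FG)/(OG − 1) · 100
AA = (1.07 − 1.042)/(1.07 − 1) · 100

40.0000 %


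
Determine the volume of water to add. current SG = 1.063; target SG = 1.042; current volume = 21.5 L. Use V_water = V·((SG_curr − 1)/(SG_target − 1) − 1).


V_water = 21.5·((1.063 − 1)/(1.042 − 1) − 1)

10.7500 L


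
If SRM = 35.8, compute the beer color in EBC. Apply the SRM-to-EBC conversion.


EBC = SRM · 1.97
EBC = 35.8 · 1.97

70.5260 EBC


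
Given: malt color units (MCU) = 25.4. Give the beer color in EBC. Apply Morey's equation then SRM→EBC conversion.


SRM = 1.4922·MCU^0.6859;  EBC = SRM·1.97
SRM = 1.4922·25.4^0.6859 = 13.7215
EBC = 13.7215·1.97

27.0314 EBC


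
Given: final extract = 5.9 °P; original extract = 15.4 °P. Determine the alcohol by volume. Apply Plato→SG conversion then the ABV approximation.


SG = 259/(259 − P);  ABV = (OG − FG)·131.25
OG = 259/(259 − 15.4) = 1.0632
FG = 259/(259 − 5.9) = 1.0233
ABV = (1.0632 − 1.0233)·131.25

5.2379 % ABV


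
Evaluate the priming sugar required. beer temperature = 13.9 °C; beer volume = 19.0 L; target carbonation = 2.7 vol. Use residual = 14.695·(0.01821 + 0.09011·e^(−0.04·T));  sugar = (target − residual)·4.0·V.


residual = 14.695·(0.01821 + 0.09011·e^(−0.04·13.9)) = 1.0270
sugar = (2.7 − 1.0270)·4.0·19.0

127.1477 g


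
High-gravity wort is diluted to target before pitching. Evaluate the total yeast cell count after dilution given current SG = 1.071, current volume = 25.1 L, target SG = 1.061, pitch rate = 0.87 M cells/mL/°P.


V_w = V·((SG_c−1)/(SG_t−1)−1);  °P = 259 − 259/SG_t;  cells = rate·(V+V_w)·°P
V_w = 25.1·((1.071−1)/(1.061−1)−1) = 4.1148
V_final = 25.1 + 4.1148 = 29.2148
°P = 259 − 259/1.061 = 14.8907
cells = 0.87·29.2148·14.8907

378.4737 billion cells


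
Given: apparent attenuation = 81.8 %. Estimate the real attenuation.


RA = AA · 0.8192
RA = 81.8 · 0.8192

67.0106 %


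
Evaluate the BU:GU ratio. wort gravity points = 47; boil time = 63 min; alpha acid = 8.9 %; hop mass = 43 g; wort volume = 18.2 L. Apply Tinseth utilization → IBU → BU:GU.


U = 1.65·0.000125^(GP/1000)·(1−e^(−0.04t))/4.15;  IBU = (α/100)·m·U·1000/V;  BU:GU = IBU/GP
U = 1.65·0.000125^(47/1000)·(1−e^(−0.04·63))/4.15 = 0.2396
IBU = (8.9/100)·43·0.2396·1000/18.2 = 50.3905
BU:GU = 50.3905/47

1.0721


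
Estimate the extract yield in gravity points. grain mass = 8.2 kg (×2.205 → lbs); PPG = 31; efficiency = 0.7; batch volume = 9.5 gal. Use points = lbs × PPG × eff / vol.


lbs = 8.2 × 2.205 = 18.0810
points = 18.0810 × 31 × 0.7 / 9.5

41.3008 points


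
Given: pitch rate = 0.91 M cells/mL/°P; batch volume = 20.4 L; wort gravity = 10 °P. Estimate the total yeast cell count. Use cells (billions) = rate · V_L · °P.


cells = 0.91 · 20.4 · 10

185.6400 billion cells


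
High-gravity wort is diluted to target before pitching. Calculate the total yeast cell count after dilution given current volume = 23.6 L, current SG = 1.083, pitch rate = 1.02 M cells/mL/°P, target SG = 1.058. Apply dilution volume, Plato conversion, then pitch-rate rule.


V_w = V·((SG_c−1)/(SG_t−1)−1);  °P = 259 − 259/SG_t;  cells = rate·(V+V_w)·°P
V_w = 23.6·((1.083−1)/(1.058−1)−1) = 10.1724
V_final = 23.6 + 10.1724 = 33.7724
°P = 259 − 259/1.058 = 14.1985
cells = 1.02·33.7724·14.1985

489.1075 billion cells


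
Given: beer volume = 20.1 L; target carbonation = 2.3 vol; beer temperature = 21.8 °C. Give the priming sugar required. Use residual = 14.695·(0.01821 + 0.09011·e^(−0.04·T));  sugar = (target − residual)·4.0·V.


residual = 14.695·(0.01821 + 0.09011·e^(−0.04·21.8)) = 0.8212
sugar = (2.3 − 0.8212)·4.0·20.1

118.8916 g


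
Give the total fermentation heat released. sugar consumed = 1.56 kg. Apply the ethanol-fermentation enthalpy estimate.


Q = m_sugar · 590 kJ/kg
Q = 1.56 · 590

920.4000 kJ


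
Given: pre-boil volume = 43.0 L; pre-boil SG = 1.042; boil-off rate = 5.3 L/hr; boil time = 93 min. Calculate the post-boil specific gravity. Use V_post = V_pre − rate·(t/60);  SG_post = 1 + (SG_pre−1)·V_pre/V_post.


V_post = 43.0 − 5.3·(93/60) = 34.7850
SG_post = 1 + (1.042 − 1)·43.0/34.7850

1.0519


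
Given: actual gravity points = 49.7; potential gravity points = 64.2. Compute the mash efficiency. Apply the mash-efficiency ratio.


efficiency = actual / potential × 100
efficiency = 49.7 / 64.2 × 100

77.4143 %


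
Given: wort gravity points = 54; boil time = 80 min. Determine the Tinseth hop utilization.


U = 1.65·0.000125^(GP/1000) · (1 − e^(−0.04·t))/4.15
bigness = 1.65·0.000125^(54/1000) = 1.0156
boil_factor = (1 − e^(−0.04·80))/4.15 = 0.2311
U = 1.0156 · 0.2311

0.2347


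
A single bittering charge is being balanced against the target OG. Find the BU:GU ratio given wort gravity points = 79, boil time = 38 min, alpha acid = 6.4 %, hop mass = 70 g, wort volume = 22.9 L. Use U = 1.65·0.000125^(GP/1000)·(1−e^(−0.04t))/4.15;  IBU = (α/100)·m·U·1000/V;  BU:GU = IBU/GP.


U = 1.65·0.000125^(79/1000)·(1−e^(−0.04·38))/4.15 = 0.1527
IBU = (6.4/100)·70·0.1527·1000/22.9 = 29.8776
BU:GU = 29.8776/79

0.3782


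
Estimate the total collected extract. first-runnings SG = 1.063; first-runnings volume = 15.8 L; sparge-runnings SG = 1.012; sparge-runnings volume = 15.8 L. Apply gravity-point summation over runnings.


total = Σ (SG_i − 1)·1000·V_i
first = (1.063 − 1)·1000·15.8 = 995.4000
sparge = (1.012 − 1)·1000·15.8 = 189.6000
total = 995.4000 + 189.6000

1185.0000 gravity·L


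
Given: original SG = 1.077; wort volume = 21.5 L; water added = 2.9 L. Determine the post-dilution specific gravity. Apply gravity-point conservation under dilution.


SG_new = 1 + (SG_old − 1)·V_old/(V_old + V_water)
pts = (1.077 − 1)·1000·21.5/(21.5 + 2.9) = 67.8484
SG_new = 1 + 67.8484/1000

1.0678


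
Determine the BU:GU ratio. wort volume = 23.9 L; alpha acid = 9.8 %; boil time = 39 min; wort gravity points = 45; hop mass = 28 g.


U = 1.65·0.000125^(GP/1000)·(1−e^(−0.04t))/4.15;  IBU = (α/100)·m·U·1000/V;  BU:GU = IBU/GP
U = 1.65·0.000125^(45/1000)·(1−e^(−0.04·39))/4.15 = 0.2096
IBU = (9.8/100)·28·0.2096·1000/23.9 = 24.0622
BU:GU = 24.0622/45

0.5347


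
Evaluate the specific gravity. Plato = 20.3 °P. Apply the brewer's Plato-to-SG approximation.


SG = 259/(259 − P)
SG = 259/(259 − 20.3)

1.0850


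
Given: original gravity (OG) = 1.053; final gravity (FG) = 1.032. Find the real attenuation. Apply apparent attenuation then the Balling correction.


AA = (OG−FG)/(OG−1)·100;  RA = AA·0.8192
AA = (1.053 − 1.032)/(1.053 − 1)·100 = 39.6226
RA = 39.6226·0.8192

32.4589 %


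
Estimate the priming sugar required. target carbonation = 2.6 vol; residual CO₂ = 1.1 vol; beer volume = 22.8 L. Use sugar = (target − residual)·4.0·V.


sugar = (2.6 − 1.1)·4.0·22.8

136.8000 g


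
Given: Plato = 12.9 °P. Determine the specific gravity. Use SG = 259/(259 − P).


SG = 259/(259 − 12.9)

1.0524


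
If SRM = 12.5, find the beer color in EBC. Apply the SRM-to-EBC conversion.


EBC = SRM · 1.97
EBC = 12.5 · 1.97

24.6250 EBC


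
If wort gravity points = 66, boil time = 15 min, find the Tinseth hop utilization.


U = 1.65·0.000125^(GP/1000) · (1 − e^(−0.04·t))/4.15
bigness = 1.65·0.000125^(66/1000) = 0.9118
boil_factor = (1 − e^(−0.04·15))/4.15 = 0.1087
U = 0.9118 · 0.1087

0.0991


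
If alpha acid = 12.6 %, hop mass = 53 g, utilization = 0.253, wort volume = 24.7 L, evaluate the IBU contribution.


IBU = (α/100)·mass·U·1000 / V
IBU = (12.6/100)·53·0.253·1000 / 24.7

68.4022 IBU


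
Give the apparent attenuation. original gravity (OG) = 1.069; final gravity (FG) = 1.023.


AA = (OG − FG)/(OG − 1) · 100
AA = (1.069 − 1.023)/(1.069 − 1) · 100

66.6667 %


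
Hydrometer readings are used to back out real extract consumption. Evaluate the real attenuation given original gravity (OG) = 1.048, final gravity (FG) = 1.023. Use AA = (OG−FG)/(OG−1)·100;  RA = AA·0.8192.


AA = (1.048 − 1.023)/(1.048 − 1)·100 = 52.0833
RA = 52.0833·0.8192

42.6667 %


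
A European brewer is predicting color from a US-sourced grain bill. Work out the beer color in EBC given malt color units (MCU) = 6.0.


SRM = 1.4922·MCU^0.6859;  EBC = SRM·1.97
SRM = 1.4922·6.0^0.6859 = 5.0999
EBC = 5.0999·1.97

10.0468 EBC


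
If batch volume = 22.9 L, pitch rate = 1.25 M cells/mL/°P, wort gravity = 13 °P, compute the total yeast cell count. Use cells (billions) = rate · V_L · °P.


cells = 1.25 · 22.9 · 13

372.1250 billion cells


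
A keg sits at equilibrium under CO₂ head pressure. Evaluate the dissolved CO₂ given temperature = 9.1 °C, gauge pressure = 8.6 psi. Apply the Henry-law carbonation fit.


vols = (P + 14.695)·(0.01821 + 0.09011·e^(−0.04·T))
vols = (8.6 + 14.695)·(0.01821 + 0.09011·e^(−0.04·9.1))

1.8829 volumes


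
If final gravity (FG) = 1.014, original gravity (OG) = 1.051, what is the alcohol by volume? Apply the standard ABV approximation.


ABV = (OG − FG) · 131.25
ABV = (1.051 − 1.014) · 131.25

4.8562 % ABV


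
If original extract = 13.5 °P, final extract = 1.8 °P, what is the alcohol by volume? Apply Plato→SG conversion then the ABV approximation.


SG = 259/(259 − P);  ABV = (OG − FG)·131.25
OG = 259/(259 − 13.5) = 1.0550
FG = 259/(259 − 1.8) = 1.0070
ABV = (1.0550 − 1.0070)·131.25

6.2989 % ABV


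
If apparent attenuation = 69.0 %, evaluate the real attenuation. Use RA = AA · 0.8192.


RA = 69.0 · 0.8192

56.5248 %


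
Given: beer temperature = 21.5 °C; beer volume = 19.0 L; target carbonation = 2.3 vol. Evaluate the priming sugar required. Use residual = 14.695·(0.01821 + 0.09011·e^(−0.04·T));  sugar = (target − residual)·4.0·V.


residual = 14.695·(0.01821 + 0.09011·e^(−0.04·21.5)) = 0.8279
sugar = (2.3 − 0.8279)·4.0·19.0

111.8771 g


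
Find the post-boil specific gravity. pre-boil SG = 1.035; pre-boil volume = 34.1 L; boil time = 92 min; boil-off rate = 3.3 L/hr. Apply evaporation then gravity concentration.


V_post = V_pre − rate·(t/60);  SG_post = 1 + (SG_pre−1)·V_pre/V_post
V_post = 34.1 − 3.3·(92/60) = 29.0400
SG_post = 1 + (1.035 − 1)·34.1/29.0400

1.0411


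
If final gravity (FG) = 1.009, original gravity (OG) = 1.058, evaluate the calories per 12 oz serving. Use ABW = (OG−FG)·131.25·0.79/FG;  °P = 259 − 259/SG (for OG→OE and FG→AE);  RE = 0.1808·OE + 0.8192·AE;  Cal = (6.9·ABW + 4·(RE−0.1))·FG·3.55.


ABW = (1.058 − 1.009)·131.25·0.79/1.009 = 5.0354
OE = 259 − 259/1.058 = 14.1985 °P
AE = 259 − 259/1.009 = 2.3102 °P
RE = 0.1808·14.1985 + 0.8192·2.3102 = 4.4596 °P
Cal = (6.9·5.0354 + 4·(4.4596−0.1))·1.009·3.55

186.9150 kcal


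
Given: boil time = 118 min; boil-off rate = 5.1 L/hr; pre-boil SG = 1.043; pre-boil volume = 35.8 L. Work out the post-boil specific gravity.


V_post = V_pre − rate·(t/60);  SG_post = 1 + (SG_pre−1)·V_pre/V_post
V_post = 35.8 − 5.1·(118/60) = 25.7700
SG_post = 1 + (1.043 − 1)·35.8/25.7700

1.0597


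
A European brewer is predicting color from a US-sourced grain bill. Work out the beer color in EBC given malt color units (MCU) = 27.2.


SRM = 1.4922·MCU^0.6859;  EBC = SRM·1.97
SRM = 1.4922·27.2^0.6859 = 14.3813
EBC = 14.3813·1.97

28.3311 EBC


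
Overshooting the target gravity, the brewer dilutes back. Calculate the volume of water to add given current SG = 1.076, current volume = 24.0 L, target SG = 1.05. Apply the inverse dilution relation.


V_water = V·((SG_curr − 1)/(SG_target − 1) − 1)
V_water = 24.0·((1.076 − 1)/(1.05 − 1) − 1)

12.4800 L


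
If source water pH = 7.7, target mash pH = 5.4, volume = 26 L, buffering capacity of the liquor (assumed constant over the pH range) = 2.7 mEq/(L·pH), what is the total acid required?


acid = buffering capacity · (pH_source − pH_target) · V
acid = 2.7 · (7.7 − 5.4) · 26

161.4600 mEq


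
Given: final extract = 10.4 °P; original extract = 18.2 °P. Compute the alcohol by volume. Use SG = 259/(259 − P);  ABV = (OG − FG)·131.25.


OG = 259/(259 − 18.2) = 1.0756
FG = 259/(259 − 10.4) = 1.0418
ABV = (1.0756 − 1.0418)·131.25

4.4293 % ABV


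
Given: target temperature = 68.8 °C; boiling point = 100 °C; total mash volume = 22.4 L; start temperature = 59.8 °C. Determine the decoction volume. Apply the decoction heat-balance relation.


V_dec = V_total·(T_target − T_start)/(T_boil − T_start)
V_dec = 22.4·(68.8 − 59.8)/(100 − 59.8)

5.0149 L


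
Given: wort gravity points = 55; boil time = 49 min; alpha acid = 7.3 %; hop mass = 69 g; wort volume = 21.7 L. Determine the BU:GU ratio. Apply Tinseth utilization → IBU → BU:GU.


U = 1.65·0.000125^(GP/1000)·(1−e^(−0.04t))/4.15;  IBU = (α/100)·m·U·1000/V;  BU:GU = IBU/GP
U = 1.65·0.000125^(55/1000)·(1−e^(−0.04·49))/4.15 = 0.2084
IBU = (7.3/100)·69·0.2084·1000/21.7 = 48.3663
BU:GU = 48.3663/55

0.8794


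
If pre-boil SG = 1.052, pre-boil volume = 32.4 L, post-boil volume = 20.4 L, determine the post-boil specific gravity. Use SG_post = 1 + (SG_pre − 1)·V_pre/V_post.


pts_pre = (1.052 − 1)·1000 = 52.0000
pts_post = 52.0000·32.4/20.4 = 82.5882
SG_post = 1 + 82.5882/1000

1.0826


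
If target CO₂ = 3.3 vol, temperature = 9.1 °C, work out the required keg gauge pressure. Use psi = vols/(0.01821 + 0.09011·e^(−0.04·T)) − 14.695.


psi = 3.3/(0.01821 + 0.09011·e^(−0.04·9.1)) − 14.695

26.1331 psi


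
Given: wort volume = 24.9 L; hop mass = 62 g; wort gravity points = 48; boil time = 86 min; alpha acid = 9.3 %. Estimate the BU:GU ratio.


U = 1.65·0.000125^(GP/1000)·(1−e^(−0.04t))/4.15;  IBU = (α/100)·m·U·1000/V;  BU:GU = IBU/GP
U = 1.65·0.000125^(48/1000)·(1−e^(−0.04·86))/4.15 = 0.2500
IBU = (9.3/100)·62·0.2500·1000/24.9 = 57.8907
BU:GU = 57.8907/48

1.2061


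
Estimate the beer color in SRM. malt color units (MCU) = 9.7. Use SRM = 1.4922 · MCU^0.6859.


SRM = 1.4922 · 9.7^0.6859

7.0901 SRM


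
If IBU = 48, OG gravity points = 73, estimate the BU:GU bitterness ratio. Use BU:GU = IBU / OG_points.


BU:GU = 48 / 73

0.6575


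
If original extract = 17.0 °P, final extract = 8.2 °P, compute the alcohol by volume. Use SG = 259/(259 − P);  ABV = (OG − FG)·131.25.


OG = 259/(259 − 17.0) = 1.0702
FG = 259/(259 − 8.2) = 1.0327
ABV = (1.0702 − 1.0327)·131.25

4.9288 % ABV


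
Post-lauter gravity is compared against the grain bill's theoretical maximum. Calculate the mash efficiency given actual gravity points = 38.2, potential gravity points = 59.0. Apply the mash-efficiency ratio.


efficiency = actual / potential × 100
efficiency = 38.2 / 59.0 × 100

64.7458 %


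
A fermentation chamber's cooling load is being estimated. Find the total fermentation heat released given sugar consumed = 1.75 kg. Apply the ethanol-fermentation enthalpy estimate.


Q = m_sugar · 590 kJ/kg
Q = 1.75 · 590

1032.5000 kJ


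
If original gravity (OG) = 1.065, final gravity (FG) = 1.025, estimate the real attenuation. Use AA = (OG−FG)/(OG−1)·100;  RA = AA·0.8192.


AA = (1.065 − 1.025)/(1.065 − 1)·100 = 61.5385
RA = 61.5385·0.8192

50.4123 %


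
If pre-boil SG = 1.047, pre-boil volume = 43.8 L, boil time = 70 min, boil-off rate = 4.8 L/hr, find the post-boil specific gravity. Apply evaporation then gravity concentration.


V_post = V_pre − rate·(t/60);  SG_post = 1 + (SG_pre−1)·V_pre/V_post
V_post = 43.8 − 4.8·(70/60) = 38.2000
SG_post = 1 + (1.047 − 1)·43.8/38.2000

1.0539


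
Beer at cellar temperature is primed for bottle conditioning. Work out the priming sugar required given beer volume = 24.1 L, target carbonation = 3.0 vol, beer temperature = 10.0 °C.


residual = 14.695·(0.01821 + 0.09011·e^(−0.04·T));  sugar = (target − residual)·4.0·V
residual = 14.695·(0.01821 + 0.09011·e^(−0.04·10.0)) = 1.1552
sugar = (3.0 − 1.1552)·4.0·24.1

177.8376 g


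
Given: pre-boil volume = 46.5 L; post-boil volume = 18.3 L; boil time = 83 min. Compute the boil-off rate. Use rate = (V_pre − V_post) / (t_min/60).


rate = (46.5 − 18.3) / (83/60)

20.3855 L/hr


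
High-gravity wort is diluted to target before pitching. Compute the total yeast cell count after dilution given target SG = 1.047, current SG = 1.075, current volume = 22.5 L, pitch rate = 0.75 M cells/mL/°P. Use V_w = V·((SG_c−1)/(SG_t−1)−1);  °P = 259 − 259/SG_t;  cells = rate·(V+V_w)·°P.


V_w = 22.5·((1.075−1)/(1.047−1)−1) = 13.4043
V_final = 22.5 + 13.4043 = 35.9043
°P = 259 − 259/1.047 = 11.6266
cells = 0.75·35.9043·11.6266

313.0820 billion cells


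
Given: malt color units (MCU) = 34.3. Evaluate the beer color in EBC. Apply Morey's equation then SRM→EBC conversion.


SRM = 1.4922·MCU^0.6859;  EBC = SRM·1.97
SRM = 1.4922·34.3^0.6859 = 16.8611
EBC = 16.8611·1.97

33.2163 EBC


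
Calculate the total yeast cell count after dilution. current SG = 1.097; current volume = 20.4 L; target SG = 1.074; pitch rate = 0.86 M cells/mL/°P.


V_w = V·((SG_c−1)/(SG_t−1)−1);  °P = 259 − 259/SG_t;  cells = rate·(V+V_w)·°P
V_w = 20.4·((1.097−1)/(1.074−1)−1) = 6.3405
V_final = 20.4 + 6.3405 = 26.7405
°P = 259 − 259/1.074 = 17.8454
cells = 0.86·26.7405·17.8454

410.3891 billion cells


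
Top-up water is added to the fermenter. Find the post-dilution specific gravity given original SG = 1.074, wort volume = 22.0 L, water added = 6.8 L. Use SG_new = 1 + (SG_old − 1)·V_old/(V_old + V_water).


pts = (1.074 − 1)·1000·22.0/(22.0 + 6.8) = 56.5278
SG_new = 1 + 56.5278/1000

1.0565


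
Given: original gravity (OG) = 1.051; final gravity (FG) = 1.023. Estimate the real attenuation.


AA = (OG−FG)/(OG−1)·100;  RA = AA·0.8192
AA = (1.051 − 1.023)/(1.051 − 1)·100 = 54.9020
RA = 54.9020·0.8192

44.9757 %


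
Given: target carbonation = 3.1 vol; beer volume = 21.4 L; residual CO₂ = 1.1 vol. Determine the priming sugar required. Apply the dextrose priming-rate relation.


sugar = (target − residual)·4.0·V
sugar = (3.1 − 1.1)·4.0·21.4

171.2000 g


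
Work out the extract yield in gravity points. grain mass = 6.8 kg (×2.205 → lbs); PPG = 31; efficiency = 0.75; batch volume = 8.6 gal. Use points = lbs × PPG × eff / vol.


lbs = 6.8 × 2.205 = 14.9940
points = 14.9940 × 31 × 0.75 / 8.6

40.5361 points


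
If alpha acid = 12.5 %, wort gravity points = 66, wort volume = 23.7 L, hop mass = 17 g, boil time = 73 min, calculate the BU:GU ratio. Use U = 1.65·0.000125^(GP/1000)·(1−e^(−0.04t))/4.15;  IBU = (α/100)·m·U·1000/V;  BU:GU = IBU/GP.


U = 1.65·0.000125^(66/1000)·(1−e^(−0.04·73))/4.15 = 0.2079
IBU = (12.5/100)·17·0.2079·1000/23.7 = 18.6365
BU:GU = 18.6365/66

0.2824


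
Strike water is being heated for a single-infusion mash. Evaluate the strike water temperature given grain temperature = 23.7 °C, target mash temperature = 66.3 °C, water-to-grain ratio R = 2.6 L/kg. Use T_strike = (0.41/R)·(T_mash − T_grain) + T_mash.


T_strike = (0.41/2.6)·(66.3 − 23.7) + 66.3

73.0177 °C


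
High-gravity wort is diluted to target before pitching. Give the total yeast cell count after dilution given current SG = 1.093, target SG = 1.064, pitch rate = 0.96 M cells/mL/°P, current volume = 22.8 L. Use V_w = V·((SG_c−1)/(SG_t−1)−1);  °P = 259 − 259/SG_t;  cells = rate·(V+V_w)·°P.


V_w = 22.8·((1.093−1)/(1.064−1)−1) = 10.3312
V_final = 22.8 + 10.3312 = 33.1312
°P = 259 − 259/1.064 = 15.5789
cells = 0.96·33.1312·15.5789

495.5040 billion cells


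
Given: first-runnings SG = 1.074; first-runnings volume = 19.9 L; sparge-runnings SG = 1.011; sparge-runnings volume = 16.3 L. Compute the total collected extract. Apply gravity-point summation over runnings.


total = Σ (SG_i − 1)·1000·V_i
first = (1.074 − 1)·1000·19.9 = 1472.6000
sparge = (1.011 − 1)·1000·16.3 = 179.3000
total = 1472.6000 + 179.3000

1651.9000 gravity·L


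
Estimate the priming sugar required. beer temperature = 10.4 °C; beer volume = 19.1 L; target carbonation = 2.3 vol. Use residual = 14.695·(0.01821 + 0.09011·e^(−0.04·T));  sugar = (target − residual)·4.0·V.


residual = 14.695·(0.01821 + 0.09011·e^(−0.04·10.4)) = 1.1411
sugar = (2.3 − 1.1411)·4.0·19.1

88.5382 g


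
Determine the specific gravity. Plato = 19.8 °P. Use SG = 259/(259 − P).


SG = 259/(259 − 19.8)

1.0828


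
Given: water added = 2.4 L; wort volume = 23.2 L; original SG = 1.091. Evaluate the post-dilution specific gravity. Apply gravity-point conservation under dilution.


SG_new = 1 + (SG_old − 1)·V_old/(V_old + V_water)
pts = (1.091 − 1)·1000·23.2/(23.2 + 2.4) = 82.4687
SG_new = 1 + 82.4687/1000

1.0825


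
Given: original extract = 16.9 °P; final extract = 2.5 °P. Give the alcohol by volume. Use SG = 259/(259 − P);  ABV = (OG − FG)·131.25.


OG = 259/(259 − 16.9) = 1.0698
FG = 259/(259 − 2.5) = 1.0097
ABV = (1.0698 − 1.0097)·131.25

7.8828 % ABV


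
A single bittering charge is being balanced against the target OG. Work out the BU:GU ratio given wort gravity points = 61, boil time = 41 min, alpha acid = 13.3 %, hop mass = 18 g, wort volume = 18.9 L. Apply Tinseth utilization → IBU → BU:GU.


U = 1.65·0.000125^(GP/1000)·(1−e^(−0.04t))/4.15;  IBU = (α/100)·m·U·1000/V;  BU:GU = IBU/GP
U = 1.65·0.000125^(61/1000)·(1−e^(−0.04·41))/4.15 = 0.1852
IBU = (13.3/100)·18·0.1852·1000/18.9 = 23.4615
BU:GU = 23.4615/61

0.3846


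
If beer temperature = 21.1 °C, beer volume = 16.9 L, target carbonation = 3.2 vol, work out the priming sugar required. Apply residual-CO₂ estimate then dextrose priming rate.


residual = 14.695·(0.01821 + 0.09011·e^(−0.04·T));  sugar = (target − residual)·4.0·V
residual = 14.695·(0.01821 + 0.09011·e^(−0.04·21.1)) = 0.8370
sugar = (3.2 − 0.8370)·4.0·16.9

159.7408 g


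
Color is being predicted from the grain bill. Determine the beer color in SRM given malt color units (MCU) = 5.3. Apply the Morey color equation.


SRM = 1.4922 · MCU^0.6859
SRM = 1.4922 · 5.3^0.6859

4.6839 SRM


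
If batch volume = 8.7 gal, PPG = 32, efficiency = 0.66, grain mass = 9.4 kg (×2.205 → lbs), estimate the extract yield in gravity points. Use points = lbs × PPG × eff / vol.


lbs = 9.4 × 2.205 = 20.7270
points = 20.7270 × 32 × 0.66 / 8.7

50.3166 points


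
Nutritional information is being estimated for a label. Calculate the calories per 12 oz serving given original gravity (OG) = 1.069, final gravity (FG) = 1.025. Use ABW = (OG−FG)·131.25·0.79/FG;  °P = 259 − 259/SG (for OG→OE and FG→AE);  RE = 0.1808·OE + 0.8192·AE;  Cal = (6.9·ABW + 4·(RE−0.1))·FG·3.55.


ABW = (1.069 − 1.025)·131.25·0.79/1.025 = 4.4510
OE = 259 − 259/1.069 = 16.7175 °P
AE = 259 − 259/1.025 = 6.3171 °P
RE = 0.1808·16.7175 + 0.8192·6.3171 = 8.1975 °P
Cal = (6.9·4.4510 + 4·(8.1975−0.1))·1.025·3.55

229.6110 kcal


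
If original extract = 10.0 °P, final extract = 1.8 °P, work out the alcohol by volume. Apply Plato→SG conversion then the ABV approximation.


SG = 259/(259 − P);  ABV = (OG − FG)·131.25
OG = 259/(259 − 10.0) = 1.0402
FG = 259/(259 − 1.8) = 1.0070
ABV = (1.0402 − 1.0070)·131.25

4.3525 % ABV


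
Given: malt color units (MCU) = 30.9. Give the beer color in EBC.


SRM = 1.4922·MCU^0.6859;  EBC = SRM·1.97
SRM = 1.4922·30.9^0.6859 = 15.6960
EBC = 15.6960·1.97

30.9212 EBC


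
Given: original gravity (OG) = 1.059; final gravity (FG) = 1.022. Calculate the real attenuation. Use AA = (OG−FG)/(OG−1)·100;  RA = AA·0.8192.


AA = (1.059 − 1.022)/(1.059 − 1)·100 = 62.7119
RA = 62.7119·0.8192

51.3736 %


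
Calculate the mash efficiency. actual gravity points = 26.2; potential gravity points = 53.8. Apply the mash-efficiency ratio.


efficiency = actual / potential × 100
efficiency = 26.2 / 53.8 × 100

48.6989 %


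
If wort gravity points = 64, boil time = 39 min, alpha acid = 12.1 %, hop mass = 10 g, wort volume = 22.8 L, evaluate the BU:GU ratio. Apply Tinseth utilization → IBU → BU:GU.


U = 1.65·0.000125^(GP/1000)·(1−e^(−0.04t))/4.15;  IBU = (α/100)·m·U·1000/V;  BU:GU = IBU/GP
U = 1.65·0.000125^(64/1000)·(1−e^(−0.04·39))/4.15 = 0.1767
IBU = (12.1/100)·10·0.1767·1000/22.8 = 9.3765
BU:GU = 9.3765/64

0.1465


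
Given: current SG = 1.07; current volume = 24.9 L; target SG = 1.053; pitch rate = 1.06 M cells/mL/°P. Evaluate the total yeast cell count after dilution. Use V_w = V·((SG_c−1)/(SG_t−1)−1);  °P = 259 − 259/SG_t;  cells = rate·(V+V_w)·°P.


V_w = 24.9·((1.07−1)/(1.053−1)−1) = 7.9868
V_final = 24.9 + 7.9868 = 32.8868
°P = 259 − 259/1.053 = 13.0361
cells = 1.06·32.8868·13.0361

454.4380 billion cells


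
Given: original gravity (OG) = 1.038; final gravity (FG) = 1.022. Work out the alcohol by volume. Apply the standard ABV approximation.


ABV = (OG − FG) · 131.25
ABV = (1.038 − 1.022) · 131.25

2.1000 % ABV


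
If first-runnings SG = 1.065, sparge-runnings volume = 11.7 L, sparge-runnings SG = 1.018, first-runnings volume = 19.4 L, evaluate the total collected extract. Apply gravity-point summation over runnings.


total = Σ (SG_i − 1)·1000·V_i
first = (1.065 − 1)·1000·19.4 = 1261.0000
sparge = (1.018 − 1)·1000·11.7 = 210.6000
total = 1261.0000 + 210.6000

1471.6000 gravity·L


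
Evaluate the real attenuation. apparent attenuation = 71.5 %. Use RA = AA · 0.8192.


RA = 71.5 · 0.8192

58.5728 %


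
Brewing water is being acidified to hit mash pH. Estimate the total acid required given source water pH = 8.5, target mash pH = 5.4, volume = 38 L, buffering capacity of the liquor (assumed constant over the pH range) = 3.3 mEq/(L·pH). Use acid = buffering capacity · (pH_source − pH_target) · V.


acid = 3.3 · (8.5 − 5.4) · 38

388.7400 mEq


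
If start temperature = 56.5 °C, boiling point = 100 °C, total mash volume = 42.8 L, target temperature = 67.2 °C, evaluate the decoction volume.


V_dec = V_total·(T_target − T_start)/(T_boil − T_start)
V_dec = 42.8·(67.2 − 56.5)/(100 − 56.5)

10.5278 L


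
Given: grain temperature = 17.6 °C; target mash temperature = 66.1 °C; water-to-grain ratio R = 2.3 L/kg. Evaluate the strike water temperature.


T_strike = (0.41/R)·(T_mash − T_grain) + T_mash
T_strike = (0.41/2.3)·(66.1 − 17.6) + 66.1

74.7457 °C


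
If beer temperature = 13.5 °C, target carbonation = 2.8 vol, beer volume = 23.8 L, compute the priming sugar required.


residual = 14.695·(0.01821 + 0.09011·e^(−0.04·T));  sugar = (target − residual)·4.0·V
residual = 14.695·(0.01821 + 0.09011·e^(−0.04·13.5)) = 1.0393
sugar = (2.8 − 1.0393)·4.0·23.8

167.6232 g


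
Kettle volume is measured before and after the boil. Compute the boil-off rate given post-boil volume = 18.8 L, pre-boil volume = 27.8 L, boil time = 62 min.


rate = (V_pre − V_post) / (t_min/60)
rate = (27.8 − 18.8) / (62/60)

8.7097 L/hr


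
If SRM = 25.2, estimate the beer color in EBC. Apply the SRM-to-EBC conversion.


EBC = SRM · 1.97
EBC = 25.2 · 1.97

49.6440 EBC


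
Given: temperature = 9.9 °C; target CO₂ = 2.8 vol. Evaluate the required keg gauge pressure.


psi = vols/(0.01821 + 0.09011·e^(−0.04·T)) − 14.695
psi = 2.8/(0.01821 + 0.09011·e^(−0.04·9.9)) − 14.695

20.8134 psi


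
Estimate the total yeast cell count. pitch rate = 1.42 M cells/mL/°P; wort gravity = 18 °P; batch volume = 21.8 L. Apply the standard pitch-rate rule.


cells (billions) = rate · V_L · °P
cells = 1.42 · 21.8 · 18

557.2080 billion cells


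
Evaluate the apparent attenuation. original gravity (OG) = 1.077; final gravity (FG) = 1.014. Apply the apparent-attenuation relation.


AA = (OG − FG)/(OG − 1) · 100
AA = (1.077 − 1.014)/(1.077 − 1) · 100

81.8182 %


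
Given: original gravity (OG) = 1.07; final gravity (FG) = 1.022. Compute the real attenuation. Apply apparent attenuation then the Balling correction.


AA = (OG−FG)/(OG−1)·100;  RA = AA·0.8192
AA = (1.07 − 1.022)/(1.07 − 1)·100 = 68.5714
RA = 68.5714·0.8192

56.1737 %


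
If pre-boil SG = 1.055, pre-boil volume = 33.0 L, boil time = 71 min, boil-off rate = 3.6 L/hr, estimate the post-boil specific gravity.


V_post = V_pre − rate·(t/60);  SG_post = 1 + (SG_pre−1)·V_pre/V_post
V_post = 33.0 − 3.6·(71/60) = 28.7400
SG_post = 1 + (1.055 − 1)·33.0/28.7400

1.0632


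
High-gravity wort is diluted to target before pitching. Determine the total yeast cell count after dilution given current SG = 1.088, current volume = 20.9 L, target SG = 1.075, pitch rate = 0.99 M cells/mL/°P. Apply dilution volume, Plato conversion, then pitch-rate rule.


V_w = V·((SG_c−1)/(SG_t−1)−1);  °P = 259 − 259/SG_t;  cells = rate·(V+V_w)·°P
V_w = 20.9·((1.088−1)/(1.075−1)−1) = 3.6227
V_final = 20.9 + 3.6227 = 24.5227
°P = 259 − 259/1.075 = 18.0698
cells = 0.99·24.5227·18.0698

438.6877 billion cells


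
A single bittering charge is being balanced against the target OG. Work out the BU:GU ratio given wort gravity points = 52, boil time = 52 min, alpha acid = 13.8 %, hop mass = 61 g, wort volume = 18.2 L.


U = 1.65·0.000125^(GP/1000)·(1−e^(−0.04t))/4.15;  IBU = (α/100)·m·U·1000/V;  BU:GU = IBU/GP
U = 1.65·0.000125^(52/1000)·(1−e^(−0.04·52))/4.15 = 0.2180
IBU = (13.8/100)·61·0.2180·1000/18.2 = 100.8452
BU:GU = 100.8452/52

1.9393


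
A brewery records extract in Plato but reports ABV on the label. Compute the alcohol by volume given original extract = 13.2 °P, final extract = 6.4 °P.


SG = 259/(259 − P);  ABV = (OG − FG)·131.25
OG = 259/(259 − 13.2) = 1.0537
FG = 259/(259 − 6.4) = 1.0253
ABV = (1.0537 − 1.0253)·131.25

3.7230 % ABV


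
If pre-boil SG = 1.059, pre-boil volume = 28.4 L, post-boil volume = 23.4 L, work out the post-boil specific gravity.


SG_post = 1 + (SG_pre − 1)·V_pre/V_post
pts_pre = (1.059 − 1)·1000 = 59.0000
pts_post = 59.0000·28.4/23.4 = 71.6068
SG_post = 1 + 71.6068/1000

1.0716


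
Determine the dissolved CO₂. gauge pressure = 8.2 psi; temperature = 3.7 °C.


vols = (P + 14.695)·(0.01821 + 0.09011·e^(−0.04·T))
vols = (8.2 + 14.695)·(0.01821 + 0.09011·e^(−0.04·3.7))

2.1962 volumes


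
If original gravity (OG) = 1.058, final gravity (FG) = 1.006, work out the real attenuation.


AA = (OG−FG)/(OG−1)·100;  RA = AA·0.8192
AA = (1.058 − 1.006)/(1.058 − 1)·100 = 89.6552
RA = 89.6552·0.8192

73.4455 %


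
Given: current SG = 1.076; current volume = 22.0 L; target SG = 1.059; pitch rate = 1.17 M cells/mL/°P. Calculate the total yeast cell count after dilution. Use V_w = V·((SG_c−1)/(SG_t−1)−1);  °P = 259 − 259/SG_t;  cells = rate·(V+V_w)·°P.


V_w = 22.0·((1.076−1)/(1.059−1)−1) = 6.3390
V_final = 22.0 + 6.3390 = 28.3390
°P = 259 − 259/1.059 = 14.4297
cells = 1.17·28.3390·14.4297

478.4383 billion cells


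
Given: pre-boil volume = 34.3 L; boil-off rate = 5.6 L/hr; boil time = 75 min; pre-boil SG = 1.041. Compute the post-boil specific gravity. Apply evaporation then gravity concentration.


V_post = V_pre − rate·(t/60);  SG_post = 1 + (SG_pre−1)·V_pre/V_post
V_post = 34.3 − 5.6·(75/60) = 27.3000
SG_post = 1 + (1.041 − 1)·34.3/27.3000

1.0515


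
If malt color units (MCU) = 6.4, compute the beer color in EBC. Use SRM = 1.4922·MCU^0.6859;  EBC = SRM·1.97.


SRM = 1.4922·6.4^0.6859 = 5.3307
EBC = 5.3307·1.97

10.5015 EBC


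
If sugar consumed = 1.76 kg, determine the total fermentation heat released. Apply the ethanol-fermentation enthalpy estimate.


Q = m_sugar · 590 kJ/kg
Q = 1.76 · 590

1038.4000 kJ


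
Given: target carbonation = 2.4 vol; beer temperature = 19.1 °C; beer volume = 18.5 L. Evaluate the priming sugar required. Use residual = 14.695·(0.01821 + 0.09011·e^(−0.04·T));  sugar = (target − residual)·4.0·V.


residual = 14.695·(0.01821 + 0.09011·e^(−0.04·19.1)) = 0.8844
sugar = (2.4 − 0.8844)·4.0·18.5

112.1550 g


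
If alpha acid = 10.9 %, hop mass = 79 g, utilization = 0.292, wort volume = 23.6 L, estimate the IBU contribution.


IBU = (α/100)·mass·U·1000 / V
IBU = (10.9/100)·79·0.292·1000 / 23.6

106.5429 IBU


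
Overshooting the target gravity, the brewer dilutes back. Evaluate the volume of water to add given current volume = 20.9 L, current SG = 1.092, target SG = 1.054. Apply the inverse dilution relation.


V_water = V·((SG_curr − 1)/(SG_target − 1) − 1)
V_water = 20.9·((1.092 − 1)/(1.054 − 1) − 1)

14.7074 L


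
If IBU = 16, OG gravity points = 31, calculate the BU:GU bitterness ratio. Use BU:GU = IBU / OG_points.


BU:GU = 16 / 31

0.5161


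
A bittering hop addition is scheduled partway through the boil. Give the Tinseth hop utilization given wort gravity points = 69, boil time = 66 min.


U = 1.65·0.000125^(GP/1000) · (1 − e^(−0.04·t))/4.15
bigness = 1.65·0.000125^(69/1000) = 0.8875
boil_factor = (1 − e^(−0.04·66))/4.15 = 0.2238
U = 0.8875 · 0.2238

0.1986


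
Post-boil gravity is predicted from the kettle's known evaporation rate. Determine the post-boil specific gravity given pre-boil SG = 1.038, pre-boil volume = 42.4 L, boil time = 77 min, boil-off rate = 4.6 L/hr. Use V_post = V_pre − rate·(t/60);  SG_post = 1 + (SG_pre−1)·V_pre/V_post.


V_post = 42.4 − 4.6·(77/60) = 36.4967
SG_post = 1 + (1.038 − 1)·42.4/36.4967

1.0441


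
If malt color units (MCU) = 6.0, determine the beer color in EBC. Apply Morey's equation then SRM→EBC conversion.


SRM = 1.4922·MCU^0.6859;  EBC = SRM·1.97
SRM = 1.4922·6.0^0.6859 = 5.0999
EBC = 5.0999·1.97

10.0468 EBC


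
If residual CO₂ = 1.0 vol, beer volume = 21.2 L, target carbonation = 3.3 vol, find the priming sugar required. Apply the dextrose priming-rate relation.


sugar = (target − residual)·4.0·V
sugar = (3.3 − 1.0)·4.0·21.2

195.0400 g


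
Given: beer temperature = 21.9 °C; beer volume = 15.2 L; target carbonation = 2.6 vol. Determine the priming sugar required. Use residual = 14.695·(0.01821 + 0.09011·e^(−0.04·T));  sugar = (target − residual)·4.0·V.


residual = 14.695·(0.01821 + 0.09011·e^(−0.04·21.9)) = 0.8190
sugar = (2.6 − 0.8190)·4.0·15.2

108.2824 g


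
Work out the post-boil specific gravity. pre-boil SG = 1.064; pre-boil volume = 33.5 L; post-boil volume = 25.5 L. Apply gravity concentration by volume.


SG_post = 1 + (SG_pre − 1)·V_pre/V_post
pts_pre = (1.064 − 1)·1000 = 64.0000
pts_post = 64.0000·33.5/25.5 = 84.0784
SG_post = 1 + 84.0784/1000

1.0841


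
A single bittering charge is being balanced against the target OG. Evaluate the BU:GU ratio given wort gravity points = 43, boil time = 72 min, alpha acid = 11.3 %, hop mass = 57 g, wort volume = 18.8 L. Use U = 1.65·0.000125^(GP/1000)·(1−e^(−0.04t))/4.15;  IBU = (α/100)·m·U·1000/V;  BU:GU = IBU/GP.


U = 1.65·0.000125^(43/1000)·(1−e^(−0.04·72))/4.15 = 0.2550
IBU = (11.3/100)·57·0.2550·1000/18.8 = 87.3592
BU:GU = 87.3592/43

2.0316


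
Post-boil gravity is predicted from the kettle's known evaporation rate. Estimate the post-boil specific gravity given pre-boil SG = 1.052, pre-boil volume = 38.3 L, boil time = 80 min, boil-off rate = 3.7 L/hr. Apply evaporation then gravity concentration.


V_post = V_pre − rate·(t/60);  SG_post = 1 + (SG_pre−1)·V_pre/V_post
V_post = 38.3 − 3.7·(80/60) = 33.3667
SG_post = 1 + (1.052 − 1)·38.3/33.3667

1.0597


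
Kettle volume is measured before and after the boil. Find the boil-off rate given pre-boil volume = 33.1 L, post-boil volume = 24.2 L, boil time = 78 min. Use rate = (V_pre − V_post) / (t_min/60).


rate = (33.1 − 24.2) / (78/60)

6.8462 L/hr


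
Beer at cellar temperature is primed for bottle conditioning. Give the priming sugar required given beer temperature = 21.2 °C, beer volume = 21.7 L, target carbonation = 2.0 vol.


residual = 14.695·(0.01821 + 0.09011·e^(−0.04·T));  sugar = (target − residual)·4.0·V
residual = 14.695·(0.01821 + 0.09011·e^(−0.04·21.2)) = 0.8347
sugar = (2.0 − 0.8347)·4.0·21.7

101.1483 g


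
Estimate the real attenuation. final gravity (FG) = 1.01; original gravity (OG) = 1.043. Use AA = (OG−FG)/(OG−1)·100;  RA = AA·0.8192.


AA = (1.043 − 1.01)/(1.043 − 1)·100 = 76.7442
RA = 76.7442·0.8192

62.8688 %


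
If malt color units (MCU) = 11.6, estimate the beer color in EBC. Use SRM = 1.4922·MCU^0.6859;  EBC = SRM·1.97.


SRM = 1.4922·11.6^0.6859 = 8.0157
EBC = 8.0157·1.97

15.7908 EBC


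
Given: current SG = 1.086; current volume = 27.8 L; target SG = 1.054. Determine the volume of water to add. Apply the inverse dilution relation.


V_water = V·((SG_curr − 1)/(SG_target − 1) − 1)
V_water = 27.8·((1.086 − 1)/(1.054 − 1) − 1)

16.4741 L


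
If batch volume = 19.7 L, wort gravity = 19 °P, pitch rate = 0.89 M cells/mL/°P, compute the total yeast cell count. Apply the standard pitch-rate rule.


cells (billions) = rate · V_L · °P
cells = 0.89 · 19.7 · 19

333.1270 billion cells


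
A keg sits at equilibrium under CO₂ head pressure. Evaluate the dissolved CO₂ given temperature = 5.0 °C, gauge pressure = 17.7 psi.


vols = (P + 14.695)·(0.01821 + 0.09011·e^(−0.04·T))
vols = (17.7 + 14.695)·(0.01821 + 0.09011·e^(−0.04·5.0))

2.9799 volumes


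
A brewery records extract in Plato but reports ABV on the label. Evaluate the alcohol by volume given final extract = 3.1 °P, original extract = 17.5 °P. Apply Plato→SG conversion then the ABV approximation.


SG = 259/(259 − P);  ABV = (OG − FG)·131.25
OG = 259/(259 − 17.5) = 1.0725
FG = 259/(259 − 3.1) = 1.0121
ABV = (1.0725 − 1.0121)·131.25

7.9209 % ABV
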